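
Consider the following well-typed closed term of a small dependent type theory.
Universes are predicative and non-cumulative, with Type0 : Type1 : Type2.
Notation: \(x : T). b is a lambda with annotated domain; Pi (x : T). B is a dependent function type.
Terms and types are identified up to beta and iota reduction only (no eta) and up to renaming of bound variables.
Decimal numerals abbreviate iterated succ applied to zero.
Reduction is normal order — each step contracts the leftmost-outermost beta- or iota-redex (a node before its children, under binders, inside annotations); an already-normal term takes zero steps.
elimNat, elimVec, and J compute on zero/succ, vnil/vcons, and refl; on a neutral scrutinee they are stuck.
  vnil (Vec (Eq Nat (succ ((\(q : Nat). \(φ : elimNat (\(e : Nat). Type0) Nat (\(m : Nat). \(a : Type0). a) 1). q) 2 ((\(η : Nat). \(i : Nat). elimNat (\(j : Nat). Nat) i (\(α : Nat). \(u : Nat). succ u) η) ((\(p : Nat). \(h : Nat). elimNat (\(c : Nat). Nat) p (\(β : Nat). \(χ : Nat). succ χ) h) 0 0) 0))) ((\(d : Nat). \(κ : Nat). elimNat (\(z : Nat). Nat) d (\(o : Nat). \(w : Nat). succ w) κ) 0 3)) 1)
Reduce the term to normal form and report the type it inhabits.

normal form:
  vnil (Vec (Eq Nat 3 3) 1)
the term's type:
  Vec (Vec (Eq Nat 3 3) 1) 0
observation: 14 normal-order steps separate the term from its normal form.


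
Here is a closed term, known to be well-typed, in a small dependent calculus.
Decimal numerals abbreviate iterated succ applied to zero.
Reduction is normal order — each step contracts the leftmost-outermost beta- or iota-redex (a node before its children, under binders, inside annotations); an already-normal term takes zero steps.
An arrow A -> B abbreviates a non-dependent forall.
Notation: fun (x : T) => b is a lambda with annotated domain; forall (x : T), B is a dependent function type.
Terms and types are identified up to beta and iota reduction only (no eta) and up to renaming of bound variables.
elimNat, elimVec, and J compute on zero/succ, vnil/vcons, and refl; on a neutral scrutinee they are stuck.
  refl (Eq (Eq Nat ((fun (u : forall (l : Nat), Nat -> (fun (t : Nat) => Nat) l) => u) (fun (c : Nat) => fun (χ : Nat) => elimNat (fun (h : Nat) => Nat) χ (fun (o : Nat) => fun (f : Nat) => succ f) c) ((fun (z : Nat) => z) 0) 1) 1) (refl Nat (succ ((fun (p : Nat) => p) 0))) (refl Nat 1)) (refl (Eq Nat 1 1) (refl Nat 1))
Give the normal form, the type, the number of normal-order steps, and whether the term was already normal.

normal form:
  refl (Eq (Eq Nat 1 1) (refl Nat 1) (refl Nat 1)) (refl (Eq Nat 1 1) (refl Nat 1))
type:
  Eq (Eq (Eq Nat 1 1) (refl Nat 1) (refl Nat 1)) (refl (Eq Nat 1 1) (refl Nat 1)) (refl (Eq Nat 1 1) (refl Nat 1))
normal-order step count: 6
term was already normal: no
first redex: a beta-redex


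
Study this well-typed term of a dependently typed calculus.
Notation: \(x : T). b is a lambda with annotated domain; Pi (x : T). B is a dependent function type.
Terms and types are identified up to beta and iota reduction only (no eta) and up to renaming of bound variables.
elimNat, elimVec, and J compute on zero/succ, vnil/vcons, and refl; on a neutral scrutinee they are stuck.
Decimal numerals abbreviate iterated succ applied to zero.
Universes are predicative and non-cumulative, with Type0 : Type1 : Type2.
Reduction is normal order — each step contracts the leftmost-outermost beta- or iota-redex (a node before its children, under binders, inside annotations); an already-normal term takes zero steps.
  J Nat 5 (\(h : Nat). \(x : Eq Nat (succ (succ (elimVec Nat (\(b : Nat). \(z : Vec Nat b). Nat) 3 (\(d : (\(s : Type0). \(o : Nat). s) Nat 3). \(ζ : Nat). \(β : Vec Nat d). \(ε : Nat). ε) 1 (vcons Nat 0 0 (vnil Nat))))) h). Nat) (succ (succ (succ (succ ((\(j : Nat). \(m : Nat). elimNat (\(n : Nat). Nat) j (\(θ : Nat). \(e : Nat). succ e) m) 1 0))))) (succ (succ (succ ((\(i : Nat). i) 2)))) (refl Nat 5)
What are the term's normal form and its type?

reduced normal form:
  5
the term's type:
  Nat
observation: normalization takes exactly 4 steps under the normal-order strategy.


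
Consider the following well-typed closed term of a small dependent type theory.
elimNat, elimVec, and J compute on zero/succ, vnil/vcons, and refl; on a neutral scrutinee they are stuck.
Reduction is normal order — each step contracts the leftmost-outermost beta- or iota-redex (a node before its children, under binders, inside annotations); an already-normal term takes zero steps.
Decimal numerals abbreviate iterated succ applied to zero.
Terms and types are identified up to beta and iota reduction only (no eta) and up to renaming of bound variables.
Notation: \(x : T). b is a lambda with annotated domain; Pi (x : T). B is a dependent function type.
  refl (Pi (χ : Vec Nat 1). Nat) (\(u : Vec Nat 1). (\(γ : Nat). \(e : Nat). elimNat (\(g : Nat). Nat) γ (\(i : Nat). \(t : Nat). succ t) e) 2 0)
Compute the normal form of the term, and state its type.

normal form:
  refl (Pi (χ : Vec Nat 1). Nat) (\(u : Vec Nat 1). 2)
the term's type:
  Eq (Pi (χ : Vec Nat 1). Nat) (\(u : Vec Nat 1). 2) (\(γ : Vec Nat 1). 2)


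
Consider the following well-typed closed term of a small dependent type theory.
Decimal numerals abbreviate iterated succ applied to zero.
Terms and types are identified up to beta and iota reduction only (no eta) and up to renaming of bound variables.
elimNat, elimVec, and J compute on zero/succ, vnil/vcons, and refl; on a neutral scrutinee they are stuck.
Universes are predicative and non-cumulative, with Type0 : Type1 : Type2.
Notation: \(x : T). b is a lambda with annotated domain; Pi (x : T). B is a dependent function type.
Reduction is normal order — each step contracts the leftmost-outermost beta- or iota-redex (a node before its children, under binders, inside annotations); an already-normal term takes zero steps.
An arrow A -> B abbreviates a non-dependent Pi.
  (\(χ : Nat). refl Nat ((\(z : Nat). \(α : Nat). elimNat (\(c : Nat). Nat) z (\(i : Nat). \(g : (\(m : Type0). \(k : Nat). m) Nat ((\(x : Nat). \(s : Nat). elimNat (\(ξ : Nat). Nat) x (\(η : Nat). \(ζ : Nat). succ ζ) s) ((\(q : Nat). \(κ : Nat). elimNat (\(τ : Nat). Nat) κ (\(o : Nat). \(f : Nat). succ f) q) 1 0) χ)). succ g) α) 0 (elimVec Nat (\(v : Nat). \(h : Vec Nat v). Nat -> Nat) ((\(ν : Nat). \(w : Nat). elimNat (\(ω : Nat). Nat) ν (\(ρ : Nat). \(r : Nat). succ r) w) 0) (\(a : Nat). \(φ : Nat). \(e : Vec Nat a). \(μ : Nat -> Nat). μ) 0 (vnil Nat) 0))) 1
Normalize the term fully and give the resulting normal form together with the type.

normal form:
  refl Nat 0
the term's type:
  Eq Nat 0 0


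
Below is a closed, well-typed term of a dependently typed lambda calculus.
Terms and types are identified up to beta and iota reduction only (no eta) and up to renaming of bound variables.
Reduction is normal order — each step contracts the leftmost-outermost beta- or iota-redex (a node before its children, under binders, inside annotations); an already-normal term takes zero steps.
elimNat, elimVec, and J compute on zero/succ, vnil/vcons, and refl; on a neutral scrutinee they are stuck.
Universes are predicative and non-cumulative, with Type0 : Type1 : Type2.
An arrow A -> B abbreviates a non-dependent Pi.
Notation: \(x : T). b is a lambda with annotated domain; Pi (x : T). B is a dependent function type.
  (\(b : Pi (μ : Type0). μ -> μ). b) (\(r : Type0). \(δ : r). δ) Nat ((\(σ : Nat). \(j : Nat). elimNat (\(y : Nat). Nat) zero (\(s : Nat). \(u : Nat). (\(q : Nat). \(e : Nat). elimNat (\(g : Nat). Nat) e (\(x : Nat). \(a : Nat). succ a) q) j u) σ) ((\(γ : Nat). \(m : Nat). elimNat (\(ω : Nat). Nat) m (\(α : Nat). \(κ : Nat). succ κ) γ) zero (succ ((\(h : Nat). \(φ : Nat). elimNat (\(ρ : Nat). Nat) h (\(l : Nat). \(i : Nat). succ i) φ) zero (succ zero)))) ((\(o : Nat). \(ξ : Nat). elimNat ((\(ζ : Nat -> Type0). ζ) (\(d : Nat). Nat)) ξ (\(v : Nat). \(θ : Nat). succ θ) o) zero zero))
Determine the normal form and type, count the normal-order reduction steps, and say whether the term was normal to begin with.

resulting normal form:
  zero
inferred type:
  Nat
reduction steps (normal order): 27
term was already normal: no
first redex: a beta-redex


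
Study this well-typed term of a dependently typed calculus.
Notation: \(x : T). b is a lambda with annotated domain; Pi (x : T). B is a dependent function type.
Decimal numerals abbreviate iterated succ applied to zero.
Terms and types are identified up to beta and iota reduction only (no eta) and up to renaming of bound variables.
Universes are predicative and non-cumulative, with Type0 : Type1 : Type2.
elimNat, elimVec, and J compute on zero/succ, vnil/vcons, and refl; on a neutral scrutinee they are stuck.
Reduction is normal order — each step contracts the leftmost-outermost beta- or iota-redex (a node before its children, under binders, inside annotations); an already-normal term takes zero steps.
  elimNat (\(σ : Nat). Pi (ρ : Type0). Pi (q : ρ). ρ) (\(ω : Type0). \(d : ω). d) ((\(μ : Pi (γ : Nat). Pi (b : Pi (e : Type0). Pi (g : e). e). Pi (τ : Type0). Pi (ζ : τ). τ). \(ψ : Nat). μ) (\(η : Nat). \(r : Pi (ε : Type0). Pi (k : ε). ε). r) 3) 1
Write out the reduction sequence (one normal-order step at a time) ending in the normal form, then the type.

normal-order reduction sequence:
  elimNat (\(σ : Nat). Pi (ρ : Type0). Pi (q : ρ). ρ) (\(ω : Type0). \(d : ω). d) ((\(μ : Pi (γ : Nat). Pi (b : Pi (e : Type0). Pi (g : e). e). Pi (τ : Type0). Pi (ζ : τ). τ). \(ψ : Nat). μ) (\(η : Nat). \(r : Pi (ε : Type0). Pi (k : ε). ε). r) 3) 1
  ~> (\(σ : Pi (ρ : Nat). Pi (q : Pi (ω : Type0). Pi (d : ω). ω). Pi (μ : Type0). Pi (γ : μ). μ). \(b : Nat). σ) (\(e : Nat). \(g : Pi (τ : Type0). Pi (ζ : τ). τ). g) 3 0 (elimNat (\(ψ : Nat). Pi (η : Type0). Pi (r : η). η) (\(ε : Type0). \(k : ε). k) ((\(ξ : Pi (v : Nat). Pi (m : Pi (f : Type0). Pi (o : f). f). Pi (α : Type0). Pi (n : α). α). \(ν : Nat). ξ) (\(c : Nat). \(χ : Pi (x : Type0). Pi (δ : x). x). χ) 3) 0)
  ~> (\(σ : Nat). \(ρ : Nat). \(q : Pi (ω : Type0). Pi (d : ω). ω). q) 3 0 (elimNat (\(μ : Nat). Pi (γ : Type0). Pi (b : γ). γ) (\(e : Type0). \(g : e). g) ((\(τ : Pi (ζ : Nat). Pi (ψ : Pi (η : Type0). Pi (r : η). η). Pi (ε : Type0). Pi (k : ε). ε). \(ξ : Nat). τ) (\(v : Nat). \(m : Pi (f : Type0). Pi (o : f). f). m) 3) 0)
  ~> (\(σ : Nat). \(ρ : Pi (q : Type0). Pi (ω : q). q). ρ) 0 (elimNat (\(d : Nat). Pi (μ : Type0). Pi (γ : μ). μ) (\(b : Type0). \(e : b). e) ((\(g : Pi (τ : Nat). Pi (ζ : Pi (ψ : Type0). Pi (η : ψ). ψ). Pi (r : Type0). Pi (ε : r). r). \(k : Nat). g) (\(ξ : Nat). \(v : Pi (m : Type0). Pi (f : m). m). v) 3) 0)
  ~> (\(σ : Pi (ρ : Type0). Pi (q : ρ). ρ). σ) (elimNat (\(ω : Nat). Pi (d : Type0). Pi (μ : d). d) (\(γ : Type0). \(b : γ). b) ((\(e : Pi (g : Nat). Pi (τ : Pi (ζ : Type0). Pi (ψ : ζ). ζ). Pi (η : Type0). Pi (r : η). η). \(ε : Nat). e) (\(k : Nat). \(ξ : Pi (v : Type0). Pi (m : v). v). ξ) 3) 0)
  ~> elimNat (\(σ : Nat). Pi (ρ : Type0). Pi (q : ρ). ρ) (\(ω : Type0). \(d : ω). d) ((\(μ : Pi (γ : Nat). Pi (b : Pi (e : Type0). Pi (g : e). e). Pi (τ : Type0). Pi (ζ : τ). τ). \(ψ : Nat). μ) (\(η : Nat). \(r : Pi (ε : Type0). Pi (k : ε). ε). r) 3) 0
  ~> \(σ : Type0). \(ρ : σ). ρ
type:
  Pi (σ : Type0). Pi (ρ : σ). σ


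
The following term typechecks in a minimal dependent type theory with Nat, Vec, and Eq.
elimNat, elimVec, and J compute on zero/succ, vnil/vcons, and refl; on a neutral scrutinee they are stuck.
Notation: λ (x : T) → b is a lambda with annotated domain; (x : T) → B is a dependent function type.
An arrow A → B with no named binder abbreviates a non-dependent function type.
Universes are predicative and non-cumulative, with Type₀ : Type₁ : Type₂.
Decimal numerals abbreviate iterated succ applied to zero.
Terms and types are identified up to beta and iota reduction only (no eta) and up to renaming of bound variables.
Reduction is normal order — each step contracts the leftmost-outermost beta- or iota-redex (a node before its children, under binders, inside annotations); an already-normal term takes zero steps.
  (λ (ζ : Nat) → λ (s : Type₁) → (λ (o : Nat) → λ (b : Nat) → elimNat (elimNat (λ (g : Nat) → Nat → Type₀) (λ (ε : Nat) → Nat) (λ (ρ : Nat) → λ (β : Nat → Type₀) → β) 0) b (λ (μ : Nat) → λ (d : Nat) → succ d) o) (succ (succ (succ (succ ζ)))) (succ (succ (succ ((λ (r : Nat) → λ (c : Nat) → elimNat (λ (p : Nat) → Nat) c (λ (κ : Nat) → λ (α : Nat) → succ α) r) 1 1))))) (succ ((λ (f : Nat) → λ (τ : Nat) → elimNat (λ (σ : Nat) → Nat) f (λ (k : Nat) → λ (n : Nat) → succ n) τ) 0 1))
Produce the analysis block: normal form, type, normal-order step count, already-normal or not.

resulting normal form:
  λ (ζ : Type₁) → 11
type:
  Type₁ → Nat
steps to reach normal form (normal order): 35
term was already normal: no
first contracted redex: a beta-redex


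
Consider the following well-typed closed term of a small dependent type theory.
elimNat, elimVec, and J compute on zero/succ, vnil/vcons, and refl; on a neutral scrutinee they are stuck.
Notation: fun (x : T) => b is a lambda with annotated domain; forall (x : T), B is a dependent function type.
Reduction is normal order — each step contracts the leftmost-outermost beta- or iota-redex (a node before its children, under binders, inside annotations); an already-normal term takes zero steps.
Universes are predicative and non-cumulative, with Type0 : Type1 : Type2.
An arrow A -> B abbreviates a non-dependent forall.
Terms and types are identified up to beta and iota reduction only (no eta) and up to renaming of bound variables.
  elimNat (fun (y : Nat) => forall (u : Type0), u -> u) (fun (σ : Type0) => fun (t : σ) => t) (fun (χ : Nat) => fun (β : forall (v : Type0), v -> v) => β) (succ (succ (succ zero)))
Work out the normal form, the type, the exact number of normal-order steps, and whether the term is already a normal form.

reduced normal form:
  fun (y : Type0) => fun (u : y) => u
type:
  forall (y : Type0), y -> y
reduction steps (normal order): 10
term was already normal: no
first contracted redex: an elimNat iota-redex


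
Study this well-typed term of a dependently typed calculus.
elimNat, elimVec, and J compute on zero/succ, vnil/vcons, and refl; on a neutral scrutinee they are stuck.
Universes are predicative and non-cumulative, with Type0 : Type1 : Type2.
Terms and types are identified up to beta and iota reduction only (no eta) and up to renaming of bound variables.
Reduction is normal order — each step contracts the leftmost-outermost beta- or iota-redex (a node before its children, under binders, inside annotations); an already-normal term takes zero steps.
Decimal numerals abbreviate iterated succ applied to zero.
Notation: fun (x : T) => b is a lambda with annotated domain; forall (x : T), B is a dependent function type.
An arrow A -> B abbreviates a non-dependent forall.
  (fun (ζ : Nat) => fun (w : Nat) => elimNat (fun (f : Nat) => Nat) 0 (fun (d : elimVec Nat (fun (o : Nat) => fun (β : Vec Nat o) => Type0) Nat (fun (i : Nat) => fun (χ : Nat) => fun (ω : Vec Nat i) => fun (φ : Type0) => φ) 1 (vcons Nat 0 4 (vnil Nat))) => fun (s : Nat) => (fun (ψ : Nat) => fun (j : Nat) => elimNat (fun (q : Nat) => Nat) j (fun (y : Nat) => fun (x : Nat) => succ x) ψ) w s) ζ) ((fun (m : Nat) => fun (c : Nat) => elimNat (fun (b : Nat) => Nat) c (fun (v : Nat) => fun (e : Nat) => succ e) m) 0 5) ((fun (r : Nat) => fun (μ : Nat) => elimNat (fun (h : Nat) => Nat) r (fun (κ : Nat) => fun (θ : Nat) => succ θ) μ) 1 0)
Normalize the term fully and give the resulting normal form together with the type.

normal form:
  5
inferred type:
  Nat


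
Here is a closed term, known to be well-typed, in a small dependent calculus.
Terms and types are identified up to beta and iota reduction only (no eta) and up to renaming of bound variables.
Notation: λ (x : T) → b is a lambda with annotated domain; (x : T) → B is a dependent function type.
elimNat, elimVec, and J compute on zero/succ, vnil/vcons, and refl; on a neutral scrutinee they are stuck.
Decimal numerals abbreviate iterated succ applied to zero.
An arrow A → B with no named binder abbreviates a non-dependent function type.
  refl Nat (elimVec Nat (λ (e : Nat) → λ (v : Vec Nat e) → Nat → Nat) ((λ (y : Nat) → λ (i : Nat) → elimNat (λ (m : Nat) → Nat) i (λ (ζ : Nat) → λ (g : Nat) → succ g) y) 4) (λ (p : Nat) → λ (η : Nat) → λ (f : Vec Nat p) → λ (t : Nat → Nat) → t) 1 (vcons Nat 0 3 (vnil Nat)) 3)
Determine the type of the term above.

type:
  Eq Nat 7 7


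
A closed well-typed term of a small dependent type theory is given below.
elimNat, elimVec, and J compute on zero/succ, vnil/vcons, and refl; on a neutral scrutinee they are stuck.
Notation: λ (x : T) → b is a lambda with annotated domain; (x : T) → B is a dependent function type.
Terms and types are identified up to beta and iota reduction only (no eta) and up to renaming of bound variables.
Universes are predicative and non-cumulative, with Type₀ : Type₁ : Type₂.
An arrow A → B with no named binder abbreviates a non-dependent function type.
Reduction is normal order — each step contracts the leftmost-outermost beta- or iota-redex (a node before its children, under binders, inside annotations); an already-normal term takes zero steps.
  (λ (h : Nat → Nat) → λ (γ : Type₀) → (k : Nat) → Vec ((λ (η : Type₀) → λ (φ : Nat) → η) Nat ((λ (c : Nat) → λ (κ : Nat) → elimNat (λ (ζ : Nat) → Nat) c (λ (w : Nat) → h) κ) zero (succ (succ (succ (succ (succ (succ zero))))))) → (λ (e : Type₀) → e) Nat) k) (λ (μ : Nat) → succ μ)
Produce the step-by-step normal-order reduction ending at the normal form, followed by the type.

normal-order reduction:
  (λ (h : Nat → Nat) → λ (γ : Type₀) → (k : Nat) → Vec ((λ (η : Type₀) → λ (φ : Nat) → η) Nat ((λ (c : Nat) → λ (κ : Nat) → elimNat (λ (ζ : Nat) → Nat) c (λ (w : Nat) → h) κ) zero (succ (succ (succ (succ (succ (succ zero))))))) → (λ (e : Type₀) → e) Nat) k) (λ (μ : Nat) → succ μ)
  ~> λ (h : Type₀) → (γ : Nat) → Vec ((λ (k : Type₀) → λ (η : Nat) → k) Nat ((λ (φ : Nat) → λ (c : Nat) → elimNat (λ (κ : Nat) → Nat) φ (λ (ζ : Nat) → λ (w : Nat) → succ w) c) zero (succ (succ (succ (succ (succ (succ zero))))))) → (λ (e : Type₀) → e) Nat) γ
  ~> λ (h : Type₀) → (γ : Nat) → Vec ((λ (k : Nat) → Nat) ((λ (η : Nat) → λ (φ : Nat) → elimNat (λ (c : Nat) → Nat) η (λ (κ : Nat) → λ (ζ : Nat) → succ ζ) φ) zero (succ (succ (succ (succ (succ (succ zero))))))) → (λ (w : Type₀) → w) Nat) γ
  ~> λ (h : Type₀) → (γ : Nat) → Vec (Nat → (λ (k : Type₀) → k) Nat) γ
  ~> λ (h : Type₀) → (γ : Nat) → Vec (Nat → Nat) γ
inferred type:
  Type₀ → Type₀


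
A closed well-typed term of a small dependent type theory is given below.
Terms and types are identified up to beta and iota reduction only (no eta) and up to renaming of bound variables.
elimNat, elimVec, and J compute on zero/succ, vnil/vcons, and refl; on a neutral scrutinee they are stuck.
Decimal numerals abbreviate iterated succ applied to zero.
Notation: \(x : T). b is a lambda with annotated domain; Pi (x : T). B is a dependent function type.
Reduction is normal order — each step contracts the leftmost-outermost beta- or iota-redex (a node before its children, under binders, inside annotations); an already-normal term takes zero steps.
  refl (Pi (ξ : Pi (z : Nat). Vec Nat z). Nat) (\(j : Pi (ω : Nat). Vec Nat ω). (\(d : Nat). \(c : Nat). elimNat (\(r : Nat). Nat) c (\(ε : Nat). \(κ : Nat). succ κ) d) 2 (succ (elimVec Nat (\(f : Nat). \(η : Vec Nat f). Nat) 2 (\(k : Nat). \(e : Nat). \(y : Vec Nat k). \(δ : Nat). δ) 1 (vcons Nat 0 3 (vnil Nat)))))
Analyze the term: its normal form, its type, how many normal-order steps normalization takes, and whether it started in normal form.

resulting normal form:
  refl (Pi (ξ : Pi (z : Nat). Vec Nat z). Nat) (\(j : Pi (ω : Nat). Vec Nat ω). 5)
inferred type:
  Eq (Pi (ξ : Pi (z : Nat). Vec Nat z). Nat) (\(j : Pi (ω : Nat). Vec Nat ω). 5) (\(d : Pi (c : Nat). Vec Nat c). 5)
steps to reach normal form (normal order): 15
started in normal form: no
first contracted redex: a beta-redex


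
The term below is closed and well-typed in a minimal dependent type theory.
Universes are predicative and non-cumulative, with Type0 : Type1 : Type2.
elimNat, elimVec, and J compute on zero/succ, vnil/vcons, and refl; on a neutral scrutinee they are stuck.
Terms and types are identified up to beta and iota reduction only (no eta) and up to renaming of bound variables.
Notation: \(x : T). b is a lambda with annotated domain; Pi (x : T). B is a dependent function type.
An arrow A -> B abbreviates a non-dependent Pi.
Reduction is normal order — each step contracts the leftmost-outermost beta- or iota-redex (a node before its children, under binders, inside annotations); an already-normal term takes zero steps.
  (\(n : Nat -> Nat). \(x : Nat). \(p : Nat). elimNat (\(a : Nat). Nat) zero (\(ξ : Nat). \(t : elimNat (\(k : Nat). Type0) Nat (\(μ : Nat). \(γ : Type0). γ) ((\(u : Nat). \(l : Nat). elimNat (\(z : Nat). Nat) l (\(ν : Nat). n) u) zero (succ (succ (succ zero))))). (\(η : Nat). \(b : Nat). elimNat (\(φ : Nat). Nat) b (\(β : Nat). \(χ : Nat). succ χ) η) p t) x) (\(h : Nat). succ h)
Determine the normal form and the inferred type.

resulting normal form:
  \(n : Nat). \(x : Nat). elimNat (\(p : Nat). Nat) zero (\(a : Nat). \(ξ : Nat). elimNat (\(t : Nat). Nat) ξ (\(k : Nat). \(μ : Nat). succ μ) x) n
the term's type:
  Nat -> Nat -> Nat
observation: normalization takes exactly 16 steps under the normal-order strategy.


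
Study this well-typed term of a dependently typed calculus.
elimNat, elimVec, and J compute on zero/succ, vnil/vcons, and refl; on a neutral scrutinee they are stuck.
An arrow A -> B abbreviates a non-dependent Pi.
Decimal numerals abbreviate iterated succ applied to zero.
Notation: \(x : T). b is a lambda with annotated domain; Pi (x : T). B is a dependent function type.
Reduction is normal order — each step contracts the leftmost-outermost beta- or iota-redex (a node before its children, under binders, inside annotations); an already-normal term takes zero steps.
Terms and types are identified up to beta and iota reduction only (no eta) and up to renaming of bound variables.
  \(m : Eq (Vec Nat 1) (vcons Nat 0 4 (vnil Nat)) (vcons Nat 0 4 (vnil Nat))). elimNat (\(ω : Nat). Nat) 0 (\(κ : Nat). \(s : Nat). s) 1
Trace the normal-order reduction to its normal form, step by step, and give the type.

normal-order reduction sequence:
  \(m : Eq (Vec Nat 1) (vcons Nat 0 4 (vnil Nat)) (vcons Nat 0 4 (vnil Nat))). elimNat (\(ω : Nat). Nat) 0 (\(κ : Nat). \(s : Nat). s) 1
  ~> \(m : Eq (Vec Nat 1) (vcons Nat 0 4 (vnil Nat)) (vcons Nat 0 4 (vnil Nat))). (\(ω : Nat). \(κ : Nat). κ) 0 (elimNat (\(s : Nat). Nat) 0 (\(α : Nat). \(t : Nat). t) 0)
  ~> \(m : Eq (Vec Nat 1) (vcons Nat 0 4 (vnil Nat)) (vcons Nat 0 4 (vnil Nat))). (\(ω : Nat). ω) (elimNat (\(κ : Nat). Nat) 0 (\(s : Nat). \(α : Nat). α) 0)
  ~> \(m : Eq (Vec Nat 1) (vcons Nat 0 4 (vnil Nat)) (vcons Nat 0 4 (vnil Nat))). elimNat (\(ω : Nat). Nat) 0 (\(κ : Nat). \(s : Nat). s) 0
  ~> \(m : Eq (Vec Nat 1) (vcons Nat 0 4 (vnil Nat)) (vcons Nat 0 4 (vnil Nat))). 0
type:
  Eq (Vec Nat 1) (vcons Nat 0 4 (vnil Nat)) (vcons Nat 0 4 (vnil Nat)) -> Nat


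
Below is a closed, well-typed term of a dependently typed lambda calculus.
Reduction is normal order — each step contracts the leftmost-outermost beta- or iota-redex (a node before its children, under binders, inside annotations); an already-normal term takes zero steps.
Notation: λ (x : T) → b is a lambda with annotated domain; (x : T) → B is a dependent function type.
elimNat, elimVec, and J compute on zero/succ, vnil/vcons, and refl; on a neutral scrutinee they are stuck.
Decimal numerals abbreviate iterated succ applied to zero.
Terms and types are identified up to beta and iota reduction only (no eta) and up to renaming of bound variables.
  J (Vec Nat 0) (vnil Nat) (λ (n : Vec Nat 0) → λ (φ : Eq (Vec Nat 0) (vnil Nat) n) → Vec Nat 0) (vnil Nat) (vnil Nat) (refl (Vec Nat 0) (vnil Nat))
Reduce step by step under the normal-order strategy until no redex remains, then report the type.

normal-order reduction:
  J (Vec Nat 0) (vnil Nat) (λ (n : Vec Nat 0) → λ (φ : Eq (Vec Nat 0) (vnil Nat) n) → Vec Nat 0) (vnil Nat) (vnil Nat) (refl (Vec Nat 0) (vnil Nat))
  ~> vnil Nat
inferred type:
  Vec Nat 0


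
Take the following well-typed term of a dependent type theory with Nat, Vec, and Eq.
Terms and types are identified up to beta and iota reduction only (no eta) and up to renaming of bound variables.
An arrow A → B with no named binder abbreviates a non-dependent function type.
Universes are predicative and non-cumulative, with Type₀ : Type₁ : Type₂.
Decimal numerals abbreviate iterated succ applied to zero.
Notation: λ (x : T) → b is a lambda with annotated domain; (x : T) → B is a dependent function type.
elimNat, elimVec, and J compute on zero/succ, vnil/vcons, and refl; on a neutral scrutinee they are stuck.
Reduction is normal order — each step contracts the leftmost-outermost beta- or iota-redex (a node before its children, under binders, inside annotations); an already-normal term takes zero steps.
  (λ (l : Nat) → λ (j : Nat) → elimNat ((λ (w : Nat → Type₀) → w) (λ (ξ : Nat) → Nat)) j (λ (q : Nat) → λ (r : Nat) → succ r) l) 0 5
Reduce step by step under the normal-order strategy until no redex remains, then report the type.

normal-order reduction sequence:
  (λ (l : Nat) → λ (j : Nat) → elimNat ((λ (w : Nat → Type₀) → w) (λ (ξ : Nat) → Nat)) j (λ (q : Nat) → λ (r : Nat) → succ r) l) 0 5
  ~> (λ (l : Nat) → elimNat ((λ (j : Nat → Type₀) → j) (λ (w : Nat) → Nat)) l (λ (ξ : Nat) → λ (q : Nat) → succ q) 0) 5
  ~> elimNat ((λ (l : Nat → Type₀) → l) (λ (j : Nat) → Nat)) 5 (λ (w : Nat) → λ (ξ : Nat) → succ ξ) 0
  ~> 5
the term's type:
  Nat


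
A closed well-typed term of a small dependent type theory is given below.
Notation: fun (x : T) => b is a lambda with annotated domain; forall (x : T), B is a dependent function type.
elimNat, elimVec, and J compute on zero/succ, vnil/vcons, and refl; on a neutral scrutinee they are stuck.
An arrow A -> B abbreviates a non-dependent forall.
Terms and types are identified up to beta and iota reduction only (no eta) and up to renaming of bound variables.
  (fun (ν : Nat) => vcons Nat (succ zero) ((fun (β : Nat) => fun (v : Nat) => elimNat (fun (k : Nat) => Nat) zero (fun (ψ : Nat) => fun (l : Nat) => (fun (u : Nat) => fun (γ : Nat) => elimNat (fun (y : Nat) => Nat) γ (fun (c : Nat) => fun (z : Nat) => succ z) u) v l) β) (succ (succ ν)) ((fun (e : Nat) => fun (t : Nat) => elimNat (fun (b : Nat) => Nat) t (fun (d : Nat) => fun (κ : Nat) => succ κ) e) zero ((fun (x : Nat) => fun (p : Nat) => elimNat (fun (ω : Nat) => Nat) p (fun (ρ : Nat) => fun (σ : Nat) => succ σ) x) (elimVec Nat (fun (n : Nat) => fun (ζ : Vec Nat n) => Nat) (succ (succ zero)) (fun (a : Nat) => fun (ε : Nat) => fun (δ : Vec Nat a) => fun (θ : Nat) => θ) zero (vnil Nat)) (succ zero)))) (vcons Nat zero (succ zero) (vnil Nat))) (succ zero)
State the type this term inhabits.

the term's type:
  Vec Nat (succ (succ zero))


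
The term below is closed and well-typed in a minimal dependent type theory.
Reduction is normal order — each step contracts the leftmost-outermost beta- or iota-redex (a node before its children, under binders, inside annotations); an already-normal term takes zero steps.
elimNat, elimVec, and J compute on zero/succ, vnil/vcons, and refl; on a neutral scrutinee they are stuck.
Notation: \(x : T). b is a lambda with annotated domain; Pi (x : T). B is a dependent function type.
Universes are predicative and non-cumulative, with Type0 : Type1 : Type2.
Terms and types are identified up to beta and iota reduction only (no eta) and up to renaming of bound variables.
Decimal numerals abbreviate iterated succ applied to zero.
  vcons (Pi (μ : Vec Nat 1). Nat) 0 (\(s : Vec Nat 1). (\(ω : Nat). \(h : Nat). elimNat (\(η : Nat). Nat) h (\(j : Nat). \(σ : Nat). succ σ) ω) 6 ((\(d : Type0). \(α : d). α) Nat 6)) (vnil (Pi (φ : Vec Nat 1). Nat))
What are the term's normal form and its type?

resulting normal form:
  vcons (Pi (μ : Vec Nat 1). Nat) 0 (\(s : Vec Nat 1). 12) (vnil (Pi (ω : Vec Nat 1). Nat))
type:
  Vec (Pi (μ : Vec Nat 1). Nat) 1
observation: the leftmost-outermost redex is a beta-redex, and normalization takes 23 steps.


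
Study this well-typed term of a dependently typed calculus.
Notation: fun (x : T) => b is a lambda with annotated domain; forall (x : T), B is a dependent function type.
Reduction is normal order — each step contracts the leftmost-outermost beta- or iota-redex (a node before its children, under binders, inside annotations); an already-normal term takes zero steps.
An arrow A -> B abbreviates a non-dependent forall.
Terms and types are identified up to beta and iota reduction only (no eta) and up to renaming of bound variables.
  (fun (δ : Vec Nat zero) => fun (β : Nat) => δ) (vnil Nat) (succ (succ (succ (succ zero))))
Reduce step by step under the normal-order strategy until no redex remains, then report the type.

normal-order reduction sequence:
  (fun (δ : Vec Nat zero) => fun (β : Nat) => δ) (vnil Nat) (succ (succ (succ (succ zero))))
  ~> (fun (δ : Nat) => vnil Nat) (succ (succ (succ (succ zero))))
  ~> vnil Nat
the term's type:
  Vec Nat zero


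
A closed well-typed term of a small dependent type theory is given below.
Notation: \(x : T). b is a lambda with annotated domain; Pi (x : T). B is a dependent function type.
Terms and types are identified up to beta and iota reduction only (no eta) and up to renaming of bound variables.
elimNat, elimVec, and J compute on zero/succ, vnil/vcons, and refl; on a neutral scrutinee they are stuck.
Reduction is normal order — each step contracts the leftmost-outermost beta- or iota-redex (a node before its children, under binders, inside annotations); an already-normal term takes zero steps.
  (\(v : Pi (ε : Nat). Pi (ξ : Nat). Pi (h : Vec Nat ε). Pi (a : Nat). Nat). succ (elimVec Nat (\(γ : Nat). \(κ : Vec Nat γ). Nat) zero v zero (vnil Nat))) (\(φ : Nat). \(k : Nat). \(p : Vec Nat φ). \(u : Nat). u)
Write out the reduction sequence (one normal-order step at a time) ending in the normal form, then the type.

normal-order reduction:
  (\(v : Pi (ε : Nat). Pi (ξ : Nat). Pi (h : Vec Nat ε). Pi (a : Nat). Nat). succ (elimVec Nat (\(γ : Nat). \(κ : Vec Nat γ). Nat) zero v zero (vnil Nat))) (\(φ : Nat). \(k : Nat). \(p : Vec Nat φ). \(u : Nat). u)
  ~> succ (elimVec Nat (\(v : Nat). \(ε : Vec Nat v). Nat) zero (\(ξ : Nat). \(h : Nat). \(a : Vec Nat ξ). \(γ : Nat). γ) zero (vnil Nat))
  ~> succ zero
the term's type:
  Nat


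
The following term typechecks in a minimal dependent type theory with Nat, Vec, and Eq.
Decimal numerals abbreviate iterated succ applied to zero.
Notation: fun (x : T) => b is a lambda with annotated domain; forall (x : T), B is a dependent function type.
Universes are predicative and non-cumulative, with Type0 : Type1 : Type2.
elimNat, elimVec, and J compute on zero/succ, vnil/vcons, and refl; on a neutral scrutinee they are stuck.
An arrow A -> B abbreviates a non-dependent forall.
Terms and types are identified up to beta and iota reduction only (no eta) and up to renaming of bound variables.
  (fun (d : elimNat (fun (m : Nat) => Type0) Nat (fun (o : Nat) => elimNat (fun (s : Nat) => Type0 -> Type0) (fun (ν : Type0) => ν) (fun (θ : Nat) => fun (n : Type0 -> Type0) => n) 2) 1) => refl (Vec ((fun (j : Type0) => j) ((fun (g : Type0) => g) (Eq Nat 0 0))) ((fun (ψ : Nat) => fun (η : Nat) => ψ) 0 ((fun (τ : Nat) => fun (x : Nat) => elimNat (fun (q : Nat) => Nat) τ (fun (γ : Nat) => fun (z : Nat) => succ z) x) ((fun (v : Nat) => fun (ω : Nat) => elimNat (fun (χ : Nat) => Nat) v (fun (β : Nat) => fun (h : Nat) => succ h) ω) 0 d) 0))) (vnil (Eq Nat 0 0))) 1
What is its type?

type:
  Eq (Vec (Eq Nat 0 0) 0) (vnil (Eq Nat 0 0)) (vnil (Eq Nat 0 0))


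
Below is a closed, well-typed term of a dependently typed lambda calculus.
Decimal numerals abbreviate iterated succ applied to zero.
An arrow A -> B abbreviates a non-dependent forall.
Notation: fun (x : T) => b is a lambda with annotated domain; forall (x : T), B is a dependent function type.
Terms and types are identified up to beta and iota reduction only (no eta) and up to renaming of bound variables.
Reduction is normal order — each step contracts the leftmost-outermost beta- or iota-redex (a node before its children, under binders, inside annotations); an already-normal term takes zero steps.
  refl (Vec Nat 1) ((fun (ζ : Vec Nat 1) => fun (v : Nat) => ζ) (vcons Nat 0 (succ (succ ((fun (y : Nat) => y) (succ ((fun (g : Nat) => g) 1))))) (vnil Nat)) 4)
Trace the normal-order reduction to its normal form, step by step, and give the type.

normal-order reduction sequence:
  refl (Vec Nat 1) ((fun (ζ : Vec Nat 1) => fun (v : Nat) => ζ) (vcons Nat 0 (succ (succ ((fun (y : Nat) => y) (succ ((fun (g : Nat) => g) 1))))) (vnil Nat)) 4)
  ~> refl (Vec Nat 1) ((fun (ζ : Nat) => vcons Nat 0 (succ (succ ((fun (v : Nat) => v) (succ ((fun (y : Nat) => y) 1))))) (vnil Nat)) 4)
  ~> refl (Vec Nat 1) (vcons Nat 0 (succ (succ ((fun (ζ : Nat) => ζ) (succ ((fun (v : Nat) => v) 1))))) (vnil Nat))
  ~> refl (Vec Nat 1) (vcons Nat 0 (succ (succ (succ ((fun (ζ : Nat) => ζ) 1)))) (vnil Nat))
  ~> refl (Vec Nat 1) (vcons Nat 0 4 (vnil Nat))
type:
  Eq (Vec Nat 1) (vcons Nat 0 4 (vnil Nat)) (vcons Nat 0 4 (vnil Nat))


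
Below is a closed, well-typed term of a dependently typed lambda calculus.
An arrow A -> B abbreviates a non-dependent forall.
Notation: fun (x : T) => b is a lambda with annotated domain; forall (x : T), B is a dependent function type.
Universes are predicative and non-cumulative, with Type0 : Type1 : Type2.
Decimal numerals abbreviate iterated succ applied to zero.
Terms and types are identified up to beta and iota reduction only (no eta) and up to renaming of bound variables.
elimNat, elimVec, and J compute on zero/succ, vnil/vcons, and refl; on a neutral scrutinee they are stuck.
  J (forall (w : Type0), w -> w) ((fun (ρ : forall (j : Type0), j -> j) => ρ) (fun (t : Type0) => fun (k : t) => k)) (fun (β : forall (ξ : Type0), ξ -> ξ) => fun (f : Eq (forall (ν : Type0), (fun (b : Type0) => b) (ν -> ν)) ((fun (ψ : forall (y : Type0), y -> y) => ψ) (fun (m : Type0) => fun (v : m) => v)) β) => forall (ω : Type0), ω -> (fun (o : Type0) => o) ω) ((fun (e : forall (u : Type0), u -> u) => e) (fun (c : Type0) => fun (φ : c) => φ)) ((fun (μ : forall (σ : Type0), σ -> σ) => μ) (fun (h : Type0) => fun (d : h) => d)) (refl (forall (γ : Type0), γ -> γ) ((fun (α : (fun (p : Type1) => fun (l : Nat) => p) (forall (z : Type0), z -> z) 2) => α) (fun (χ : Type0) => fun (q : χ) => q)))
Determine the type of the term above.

the term's type:
  forall (w : Type0), w -> w


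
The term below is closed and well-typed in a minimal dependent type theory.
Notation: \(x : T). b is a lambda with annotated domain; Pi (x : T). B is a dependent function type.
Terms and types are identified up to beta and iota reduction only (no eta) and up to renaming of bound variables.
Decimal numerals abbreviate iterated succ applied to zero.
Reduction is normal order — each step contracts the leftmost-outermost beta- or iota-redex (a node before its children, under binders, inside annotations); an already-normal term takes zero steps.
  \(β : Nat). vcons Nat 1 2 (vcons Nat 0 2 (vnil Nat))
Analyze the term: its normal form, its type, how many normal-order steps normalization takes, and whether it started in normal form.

reduced normal form:
  \(β : Nat). vcons Nat 1 2 (vcons Nat 0 2 (vnil Nat))
inferred type:
  Pi (β : Nat). Vec Nat 2
normal-order step count: 0
term was already normal: yes


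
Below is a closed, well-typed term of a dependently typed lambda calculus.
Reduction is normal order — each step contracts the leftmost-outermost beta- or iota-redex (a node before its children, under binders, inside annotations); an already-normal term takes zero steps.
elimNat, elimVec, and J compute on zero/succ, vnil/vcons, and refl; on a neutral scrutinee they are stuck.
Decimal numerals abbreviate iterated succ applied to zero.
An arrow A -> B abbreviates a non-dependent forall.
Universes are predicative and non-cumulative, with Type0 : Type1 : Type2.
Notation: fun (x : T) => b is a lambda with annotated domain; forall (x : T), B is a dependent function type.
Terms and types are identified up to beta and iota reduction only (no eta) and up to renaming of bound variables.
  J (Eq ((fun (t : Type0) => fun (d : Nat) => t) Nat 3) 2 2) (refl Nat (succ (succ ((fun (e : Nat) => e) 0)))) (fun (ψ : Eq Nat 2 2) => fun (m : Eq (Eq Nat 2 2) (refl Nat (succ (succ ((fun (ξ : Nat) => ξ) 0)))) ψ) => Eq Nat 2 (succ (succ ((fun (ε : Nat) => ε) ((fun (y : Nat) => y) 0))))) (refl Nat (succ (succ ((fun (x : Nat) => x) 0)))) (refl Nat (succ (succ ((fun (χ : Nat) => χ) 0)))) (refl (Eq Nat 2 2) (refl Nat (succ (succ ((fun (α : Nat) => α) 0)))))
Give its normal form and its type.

resulting normal form:
  refl Nat 2
the term's type:
  Eq Nat 2 2
observation: the first redex contracted is a J iota-redex; the normal form is reached in 2 normal-order steps.


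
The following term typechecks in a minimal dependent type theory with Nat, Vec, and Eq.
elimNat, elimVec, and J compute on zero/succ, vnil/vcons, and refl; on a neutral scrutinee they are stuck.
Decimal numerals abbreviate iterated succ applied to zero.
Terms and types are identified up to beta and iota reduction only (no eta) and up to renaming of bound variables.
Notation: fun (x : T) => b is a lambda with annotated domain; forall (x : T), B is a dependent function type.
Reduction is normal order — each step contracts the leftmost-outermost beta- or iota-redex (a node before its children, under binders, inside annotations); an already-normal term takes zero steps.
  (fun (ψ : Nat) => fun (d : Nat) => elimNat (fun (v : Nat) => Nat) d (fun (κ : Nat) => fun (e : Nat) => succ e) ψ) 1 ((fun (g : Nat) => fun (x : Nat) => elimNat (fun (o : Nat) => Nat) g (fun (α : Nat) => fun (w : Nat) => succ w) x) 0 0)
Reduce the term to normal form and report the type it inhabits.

reduced normal form:
  1
the term's type:
  Nat
observation: reduction starts at a beta-redex, and 9 normal-order steps reach the normal form.


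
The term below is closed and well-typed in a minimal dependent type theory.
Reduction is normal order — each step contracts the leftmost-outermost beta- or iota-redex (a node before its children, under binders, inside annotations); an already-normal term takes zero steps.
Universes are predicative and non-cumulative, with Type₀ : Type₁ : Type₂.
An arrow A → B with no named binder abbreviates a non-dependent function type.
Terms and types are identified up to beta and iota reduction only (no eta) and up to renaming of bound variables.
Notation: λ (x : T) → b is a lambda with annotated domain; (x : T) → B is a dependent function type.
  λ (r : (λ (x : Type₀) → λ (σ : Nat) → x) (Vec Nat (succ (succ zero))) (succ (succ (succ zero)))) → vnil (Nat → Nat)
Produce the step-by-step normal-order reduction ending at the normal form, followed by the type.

normal-order reduction:
  λ (r : (λ (x : Type₀) → λ (σ : Nat) → x) (Vec Nat (succ (succ zero))) (succ (succ (succ zero)))) → vnil (Nat → Nat)
  ~> λ (r : (λ (x : Nat) → Vec Nat (succ (succ zero))) (succ (succ (succ zero)))) → vnil (Nat → Nat)
  ~> λ (r : Vec Nat (succ (succ zero))) → vnil (Nat → Nat)
type:
  Vec Nat (succ (succ zero)) → Vec (Nat → Nat) zero


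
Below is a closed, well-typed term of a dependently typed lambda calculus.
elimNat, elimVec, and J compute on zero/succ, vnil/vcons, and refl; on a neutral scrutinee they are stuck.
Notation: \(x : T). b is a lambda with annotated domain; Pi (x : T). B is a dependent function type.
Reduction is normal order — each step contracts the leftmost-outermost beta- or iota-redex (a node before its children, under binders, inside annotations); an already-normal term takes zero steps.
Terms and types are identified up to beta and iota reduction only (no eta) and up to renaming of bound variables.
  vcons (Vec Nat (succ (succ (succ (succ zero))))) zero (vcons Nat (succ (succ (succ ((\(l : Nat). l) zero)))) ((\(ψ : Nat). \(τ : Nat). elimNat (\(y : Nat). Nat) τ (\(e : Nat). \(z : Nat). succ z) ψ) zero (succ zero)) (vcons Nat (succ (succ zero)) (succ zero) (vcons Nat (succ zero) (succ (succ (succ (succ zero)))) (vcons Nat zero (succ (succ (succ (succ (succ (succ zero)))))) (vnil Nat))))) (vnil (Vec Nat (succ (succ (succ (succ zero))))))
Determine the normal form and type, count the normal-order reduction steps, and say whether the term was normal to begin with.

normal form:
  vcons (Vec Nat (succ (succ (succ (succ zero))))) zero (vcons Nat (succ (succ (succ zero))) (succ zero) (vcons Nat (succ (succ zero)) (succ zero) (vcons Nat (succ zero) (succ (succ (succ (succ zero)))) (vcons Nat zero (succ (succ (succ (succ (succ (succ zero)))))) (vnil Nat))))) (vnil (Vec Nat (succ (succ (succ (succ zero))))))
type:
  Vec (Vec Nat (succ (succ (succ (succ zero))))) (succ zero)
reduction steps (normal order): 4
started in normal form: no
first redex: a beta-redex
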